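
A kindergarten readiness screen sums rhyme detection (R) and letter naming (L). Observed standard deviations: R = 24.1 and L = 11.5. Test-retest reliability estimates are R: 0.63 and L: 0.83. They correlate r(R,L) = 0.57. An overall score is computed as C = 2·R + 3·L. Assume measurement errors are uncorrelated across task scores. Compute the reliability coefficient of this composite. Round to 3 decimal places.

Var(C) = 2²·24.1² + 3²·11.5² + 2·[6·24.1·11.5·0.57] = 3513.49 + 1895.71 = 5409.2.
Because errors are independent across components, Cov(Tᵢ,Tⱼ) = Cov(Xᵢ,Xⱼ); the off-diagonal part of the true-score variance is the same as above.
True-score variance = [2²·24.1²·0.63 + 3²·11.5²·0.83] + 1895.71 = 2451.55 + 1895.71 = 4347.25.
Reliability = 4347.25 / 5409.2 = 0.804.

0.804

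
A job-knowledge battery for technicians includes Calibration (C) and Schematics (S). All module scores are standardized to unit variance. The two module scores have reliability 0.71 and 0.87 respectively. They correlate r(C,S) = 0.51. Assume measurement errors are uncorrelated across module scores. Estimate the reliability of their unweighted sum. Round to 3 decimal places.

0.861

Var(C+S) = 2 + 2·[0.51] = 2 + 1.02 = 3.02.
Because errors are independent across components, Cov(Tᵢ,Tⱼ) = Cov(Xᵢ,Xⱼ); the off-diagonal part of the true-score variance is the same as above.
True-score variance = [0.71 + 0.87] + 1.02 = 1.58 + 1.02 = 2.6.
Reliability = 2.6 / 3.02 = 0.861.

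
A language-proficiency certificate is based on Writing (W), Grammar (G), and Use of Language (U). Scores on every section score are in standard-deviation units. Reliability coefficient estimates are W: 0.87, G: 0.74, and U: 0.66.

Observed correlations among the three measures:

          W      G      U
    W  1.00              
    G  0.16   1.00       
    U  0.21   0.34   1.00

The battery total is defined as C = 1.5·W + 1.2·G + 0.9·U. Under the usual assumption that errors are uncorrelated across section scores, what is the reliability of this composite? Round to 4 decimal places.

Var(C) = 1.5² + 1.2² + 0.9² + 2·[1.8·0.16 + 1.35·0.21 + 1.08·0.34] = 4.5 + 1.8774 = 6.3774.
Under uncorrelated errors the observed covariances equal the true-score covariances, so only the own-variance terms attenuate.
True-score variance = [1.5²·0.87 + 1.2²·0.74 + 0.9²·0.66] + 1.8774 = 3.5577 + 1.8774 = 5.4351.
Reliability = 5.4351 / 6.3774 = 0.8522.

0.8522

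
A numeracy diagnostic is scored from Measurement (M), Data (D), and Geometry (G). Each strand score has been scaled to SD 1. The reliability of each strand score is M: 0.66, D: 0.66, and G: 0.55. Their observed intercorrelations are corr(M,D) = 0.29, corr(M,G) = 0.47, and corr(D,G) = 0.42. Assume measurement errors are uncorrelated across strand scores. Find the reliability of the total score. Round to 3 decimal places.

Var(M+D+G) = 3 + 2·[0.29 + 0.47 + 0.42] = 3 + 2.36 = 5.36.
Under uncorrelated errors the observed covariances equal the true-score covariances, so only the own-variance terms attenuate.
True-score variance = [0.66 + 0.66 + 0.55] + 2.36 = 1.87 + 2.36 = 4.23.
Reliability = 4.23 / 5.36 = 0.789.

0.789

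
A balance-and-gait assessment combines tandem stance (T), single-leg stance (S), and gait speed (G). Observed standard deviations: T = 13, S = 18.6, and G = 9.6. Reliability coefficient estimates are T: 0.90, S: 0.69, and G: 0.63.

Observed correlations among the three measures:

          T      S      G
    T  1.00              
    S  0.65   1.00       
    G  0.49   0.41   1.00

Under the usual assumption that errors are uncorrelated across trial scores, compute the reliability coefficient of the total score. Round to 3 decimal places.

0.867

Var(T+S+G) = 13² + 18.6² + 9.6² + 2·[13·18.6·0.65 + 13·9.6·0.49 + 18.6·9.6·0.41] = 607.12 + 583.063 = 1190.18.
Because errors are independent across components, Cov(Tᵢ,Tⱼ) = Cov(Xᵢ,Xⱼ); the off-diagonal part of the true-score variance is the same as above.
True-score variance = [13²·0.90 + 18.6²·0.69 + 9.6²·0.63] + 583.063 = 448.873 + 583.063 = 1031.94.
Reliability = 1031.94 / 1190.18 = 0.867.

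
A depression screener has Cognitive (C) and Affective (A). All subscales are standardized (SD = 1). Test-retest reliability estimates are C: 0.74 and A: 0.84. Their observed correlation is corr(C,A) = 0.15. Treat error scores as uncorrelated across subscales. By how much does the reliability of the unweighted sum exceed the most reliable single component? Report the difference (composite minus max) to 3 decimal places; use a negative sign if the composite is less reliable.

-0.023

Var(sum) = 2 + 0.3 = 2.3; true-score variance = 1.58 + 0.3 = 1.88; composite reliability = 0.8174.
Max component reliability = 0.8400.
Difference = 0.8174 − 0.8400 = -0.023.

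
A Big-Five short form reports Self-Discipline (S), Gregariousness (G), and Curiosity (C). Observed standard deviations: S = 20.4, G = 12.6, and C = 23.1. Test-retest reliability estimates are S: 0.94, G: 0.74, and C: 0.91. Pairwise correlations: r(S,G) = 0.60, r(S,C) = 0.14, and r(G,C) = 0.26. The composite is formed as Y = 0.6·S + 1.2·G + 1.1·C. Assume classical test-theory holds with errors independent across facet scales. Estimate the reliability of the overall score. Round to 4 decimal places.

0.9175

Var(Y) = 0.6²·20.4² + 1.2²·12.6² + 1.1²·23.1² + 2·[0.72·20.4·12.6·0.60 + 0.66·20.4·23.1·0.14 + 1.32·12.6·23.1·0.26] = 1024.1 + 508.951 = 1533.05.
With uncorrelated errors the cross-covariances are all true-score covariance, so they carry over unchanged; only the diagonal terms shrink to ρᵢσᵢ².
True-score variance = [0.6²·20.4²·0.94 + 1.2²·12.6²·0.74 + 1.1²·23.1²·0.91] + 508.951 = 897.561 + 508.951 = 1406.51.
Reliability = 1406.51 / 1533.05 = 0.9175.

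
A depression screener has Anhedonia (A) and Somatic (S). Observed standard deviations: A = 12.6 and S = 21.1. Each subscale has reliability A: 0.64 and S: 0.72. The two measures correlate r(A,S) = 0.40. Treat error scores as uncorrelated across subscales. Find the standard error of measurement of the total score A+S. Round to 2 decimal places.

Var(total) = 603.97 + 212.688 = 816.658.
True-score variance = 422.158 + 212.688 = 634.846, so reliability = 0.7774.
Error variance = 816.658 − 634.846 = 181.812; SEM = √181.812 = 13.48.

13.48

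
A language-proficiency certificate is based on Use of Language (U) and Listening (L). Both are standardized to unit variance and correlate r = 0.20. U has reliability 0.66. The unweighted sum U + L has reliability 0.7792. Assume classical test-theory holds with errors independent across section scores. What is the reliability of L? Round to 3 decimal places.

0.810

Var(U+L) = 2 + 2·0.20 = 2.400.
True-score variance = ρ_U + ρ_L + 2·0.20, so 0.7792 = (0.66 + ρ_L + 0.40) / 2.400.
ρ_L = 0.7792·2.400 − 0.66 − 0.40 = 0.810.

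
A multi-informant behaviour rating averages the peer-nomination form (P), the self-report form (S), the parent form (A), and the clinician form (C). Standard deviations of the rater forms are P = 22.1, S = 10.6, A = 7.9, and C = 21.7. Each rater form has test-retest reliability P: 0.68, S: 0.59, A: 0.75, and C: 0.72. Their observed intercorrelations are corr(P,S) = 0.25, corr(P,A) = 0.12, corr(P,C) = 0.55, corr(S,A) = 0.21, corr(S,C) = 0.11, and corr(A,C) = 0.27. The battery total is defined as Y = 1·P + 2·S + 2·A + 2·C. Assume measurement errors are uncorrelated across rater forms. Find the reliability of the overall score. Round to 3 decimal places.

0.820

Var(Y) = 22.1² + 2²·10.6² + 2²·7.9² + 2²·21.7² + 2·[2·22.1·10.6·0.25 + 2·22.1·7.9·0.12 + 2·22.1·21.7·0.55 + 4·10.6·7.9·0.21 + 4·10.6·21.7·0.11 + 4·7.9·21.7·0.27] = 3071.05 + 2086.51 = 5157.56.
Because errors are independent across components, Cov(Tᵢ,Tⱼ) = Cov(Xᵢ,Xⱼ); the off-diagonal part of the true-score variance is the same as above.
True-score variance = [22.1²·0.68 + 2²·10.6²·0.59 + 2²·7.9²·0.75 + 2²·21.7²·0.72] + 2086.51 = 2140.68 + 2086.51 = 4227.19.
Reliability = 4227.19 / 5157.56 = 0.820.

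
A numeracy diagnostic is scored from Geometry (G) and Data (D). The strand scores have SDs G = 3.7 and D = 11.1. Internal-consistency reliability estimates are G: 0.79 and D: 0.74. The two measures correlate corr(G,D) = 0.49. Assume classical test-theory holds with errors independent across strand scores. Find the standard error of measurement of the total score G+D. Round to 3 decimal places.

Var(total) = 136.9 + 40.2486 = 177.149.
True-score variance = 101.99 + 40.2486 = 142.239, so reliability = 0.8029.
Error variance = 177.149 − 142.239 = 34.9095; SEM = √34.9095 = 5.908.

5.908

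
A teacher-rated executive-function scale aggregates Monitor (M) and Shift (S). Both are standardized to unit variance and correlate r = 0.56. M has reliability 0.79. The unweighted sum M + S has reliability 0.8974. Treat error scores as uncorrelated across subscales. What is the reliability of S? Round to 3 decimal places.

0.890

Var(M+S) = 2 + 2·0.56 = 3.120.
True-score variance = ρ_M + ρ_S + 2·0.56, so 0.8974 = (0.79 + ρ_S + 1.12) / 3.120.
ρ_S = 0.8974·3.120 − 0.79 − 1.12 = 0.890.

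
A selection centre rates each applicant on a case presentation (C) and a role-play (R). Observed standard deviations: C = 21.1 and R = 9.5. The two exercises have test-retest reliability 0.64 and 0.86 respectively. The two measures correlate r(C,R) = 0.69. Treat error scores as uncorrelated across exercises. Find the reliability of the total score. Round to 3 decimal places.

0.787

Var(C+R) = 21.1² + 9.5² + 2·[21.1·9.5·0.69] = 535.46 + 276.621 = 812.081.
With uncorrelated errors the cross-covariances are all true-score covariance, so they carry over unchanged; only the diagonal terms shrink to ρᵢσᵢ².
True-score variance = [21.1²·0.64 + 9.5²·0.86] + 276.621 = 362.549 + 276.621 = 639.17.
Reliability = 639.17 / 812.081 = 0.787.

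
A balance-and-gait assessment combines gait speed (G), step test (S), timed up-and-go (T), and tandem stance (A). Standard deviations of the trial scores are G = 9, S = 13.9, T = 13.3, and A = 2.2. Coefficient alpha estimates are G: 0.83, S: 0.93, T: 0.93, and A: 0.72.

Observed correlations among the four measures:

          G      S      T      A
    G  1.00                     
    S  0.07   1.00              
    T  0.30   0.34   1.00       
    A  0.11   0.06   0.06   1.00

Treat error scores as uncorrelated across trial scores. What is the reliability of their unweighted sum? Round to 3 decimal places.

Var(G+S+T+A) = 9² + 13.9² + 13.3² + 2.2² + 2·[9·13.9·0.07 + 9·13.3·0.30 + 9·2.2·0.11 + 13.9·13.3·0.34 + 13.9·2.2·0.06 + 13.3·2.2·0.06] = 455.94 + 226.582 = 682.522.
Because errors are independent across components, Cov(Tᵢ,Tⱼ) = Cov(Xᵢ,Xⱼ); the off-diagonal part of the true-score variance is the same as above.
True-score variance = [9²·0.83 + 13.9²·0.93 + 13.3²·0.93 + 2.2²·0.72] + 226.582 = 414.908 + 226.582 = 641.49.
Reliability = 641.49 / 682.522 = 0.940.

0.940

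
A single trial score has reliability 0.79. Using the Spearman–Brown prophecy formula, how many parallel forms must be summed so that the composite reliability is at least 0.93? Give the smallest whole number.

k ≥ ρ*(1−ρ₁)/(ρ₁(1−ρ*)) = 0.93·0.21 / (0.79·0.07) = 3.532.
Smallest integer k = 4.

4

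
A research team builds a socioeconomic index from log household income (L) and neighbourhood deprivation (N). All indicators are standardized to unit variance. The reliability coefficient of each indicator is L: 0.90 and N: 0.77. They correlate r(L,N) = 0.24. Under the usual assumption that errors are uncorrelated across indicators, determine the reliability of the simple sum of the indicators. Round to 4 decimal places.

Var(L+N) = 2 + 2·[0.24] = 2 + 0.48 = 2.48.
Under uncorrelated errors the observed covariances equal the true-score covariances, so only the own-variance terms attenuate.
True-score variance = [0.90 + 0.77] + 0.48 = 1.67 + 0.48 = 2.15.
Reliability = 2.15 / 2.48 = 0.8669.

0.8669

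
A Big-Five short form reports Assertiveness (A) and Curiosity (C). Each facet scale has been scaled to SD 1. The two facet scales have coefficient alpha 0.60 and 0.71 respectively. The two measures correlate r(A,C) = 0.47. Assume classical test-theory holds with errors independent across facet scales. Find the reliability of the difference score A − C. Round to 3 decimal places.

0.349

Var(A−C) = 1 + 1 − 2·0.47 = 2 − 0.94 = 1.06.
Under uncorrelated errors the observed covariances equal the true-score covariances, so only the own-variance terms attenuate.
True-score variance = [0.60 + 0.71] − 0.94 = 1.31 − 0.94 = 0.37.
Reliability = 0.37 / 1.06 = 0.349.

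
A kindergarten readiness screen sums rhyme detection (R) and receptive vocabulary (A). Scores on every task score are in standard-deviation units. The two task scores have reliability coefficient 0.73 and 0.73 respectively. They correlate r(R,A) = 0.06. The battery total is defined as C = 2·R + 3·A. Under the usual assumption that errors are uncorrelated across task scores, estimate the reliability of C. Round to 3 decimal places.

Var(C) = 2² + 3² + 2·[6·0.06] = 13 + 0.72 = 13.72.
With uncorrelated errors the cross-covariances are all true-score covariance, so they carry over unchanged; only the diagonal terms shrink to ρᵢσᵢ².
True-score variance = [2²·0.73 + 3²·0.73] + 0.72 = 9.49 + 0.72 = 10.21.
Reliability = 10.21 / 13.72 = 0.744.

0.744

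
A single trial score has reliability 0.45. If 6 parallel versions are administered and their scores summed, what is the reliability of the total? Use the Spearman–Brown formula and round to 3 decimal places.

0.831

ρ_k = kρ / (1 + (k−1)ρ) = 6·0.45 / (1 + 5·0.45) = 2.700 / 3.250 = 0.831.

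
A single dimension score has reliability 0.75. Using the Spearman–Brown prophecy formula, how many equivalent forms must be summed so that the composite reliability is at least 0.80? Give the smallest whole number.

k ≥ ρ*(1−ρ₁)/(ρ₁(1−ρ*)) = 0.80·0.25 / (0.75·0.20) = 1.333.
Smallest integer k = 2.

2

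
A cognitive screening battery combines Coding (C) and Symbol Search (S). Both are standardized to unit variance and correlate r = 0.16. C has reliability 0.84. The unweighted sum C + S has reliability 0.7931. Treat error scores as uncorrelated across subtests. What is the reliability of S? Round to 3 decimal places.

0.680

Var(C+S) = 2 + 2·0.16 = 2.320.
True-score variance = ρ_C + ρ_S + 2·0.16, so 0.7931 = (0.84 + ρ_S + 0.32) / 2.320.
ρ_S = 0.7931·2.320 − 0.84 − 0.32 = 0.680.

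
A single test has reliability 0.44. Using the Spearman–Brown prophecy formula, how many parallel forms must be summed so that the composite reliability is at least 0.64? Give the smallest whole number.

3

k ≥ ρ*(1−ρ₁)/(ρ₁(1−ρ*)) = 0.64·0.56 / (0.44·0.36) = 2.263.
Smallest integer k = 3.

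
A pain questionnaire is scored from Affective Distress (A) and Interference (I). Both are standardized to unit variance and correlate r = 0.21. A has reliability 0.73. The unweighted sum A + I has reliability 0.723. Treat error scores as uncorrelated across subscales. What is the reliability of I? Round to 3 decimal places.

Var(A+I) = 2 + 2·0.21 = 2.420.
True-score variance = ρ_A + ρ_I + 2·0.21, so 0.723 = (0.73 + ρ_I + 0.42) / 2.420.
ρ_I = 0.723·2.420 − 0.73 − 0.42 = 0.600.

0.600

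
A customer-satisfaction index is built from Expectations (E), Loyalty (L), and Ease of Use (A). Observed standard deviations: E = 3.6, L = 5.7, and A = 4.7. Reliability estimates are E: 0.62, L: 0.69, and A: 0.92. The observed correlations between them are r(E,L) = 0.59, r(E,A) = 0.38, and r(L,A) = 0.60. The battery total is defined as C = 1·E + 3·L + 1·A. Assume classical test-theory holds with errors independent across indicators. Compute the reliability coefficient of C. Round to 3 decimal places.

0.809

Var(C) = 3.6² + 3²·5.7² + 4.7² + 2·[3·3.6·5.7·0.59 + 3.6·4.7·0.38 + 3·5.7·4.7·0.60] = 327.46 + 181.944 = 509.404.
Under uncorrelated errors the observed covariances equal the true-score covariances, so only the own-variance terms attenuate.
True-score variance = [3.6²·0.62 + 3²·5.7²·0.69 + 4.7²·0.92] + 181.944 = 230.121 + 181.944 = 412.065.
Reliability = 412.065 / 509.404 = 0.809.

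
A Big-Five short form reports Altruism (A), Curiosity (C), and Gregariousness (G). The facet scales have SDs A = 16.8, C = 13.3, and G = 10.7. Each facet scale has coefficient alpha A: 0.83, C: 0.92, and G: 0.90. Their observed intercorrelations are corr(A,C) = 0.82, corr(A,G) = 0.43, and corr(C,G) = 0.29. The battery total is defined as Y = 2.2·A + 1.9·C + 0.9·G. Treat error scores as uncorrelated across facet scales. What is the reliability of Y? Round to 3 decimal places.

Var(Y) = 2.2²·16.8² + 1.9²·13.3² + 0.9²·10.7² + 2·[4.18·16.8·13.3·0.82 + 1.98·16.8·10.7·0.43 + 1.71·13.3·10.7·0.29] = 2097.35 + 1978.96 = 4076.32.
Under uncorrelated errors the observed covariances equal the true-score covariances, so only the own-variance terms attenuate.
True-score variance = [2.2²·16.8²·0.83 + 1.9²·13.3²·0.92 + 0.9²·10.7²·0.90] + 1978.96 = 1804.76 + 1978.96 = 3783.73.
Reliability = 3783.73 / 4076.32 = 0.928.

0.928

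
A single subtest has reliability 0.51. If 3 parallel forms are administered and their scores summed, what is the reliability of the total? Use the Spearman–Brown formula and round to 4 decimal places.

ρ_k = kρ / (1 + (k−1)ρ) = 3·0.51 / (1 + 2·0.51) = 1.530 / 2.020 = 0.7574.

0.7574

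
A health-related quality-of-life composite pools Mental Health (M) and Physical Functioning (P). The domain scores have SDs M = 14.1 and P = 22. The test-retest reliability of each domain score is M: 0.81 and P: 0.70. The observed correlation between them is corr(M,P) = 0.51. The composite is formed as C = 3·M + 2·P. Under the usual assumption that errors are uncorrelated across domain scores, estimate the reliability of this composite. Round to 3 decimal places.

0.836

Var(C) = 3²·14.1² + 2²·22² + 2·[6·14.1·22·0.51] = 3725.29 + 1898.42 = 5623.71.
Because errors are independent across components, Cov(Tᵢ,Tⱼ) = Cov(Xᵢ,Xⱼ); the off-diagonal part of the true-score variance is the same as above.
True-score variance = [3²·14.1²·0.81 + 2²·22²·0.70] + 1898.42 = 2804.52 + 1898.42 = 4702.95.
Reliability = 4702.95 / 5623.71 = 0.836.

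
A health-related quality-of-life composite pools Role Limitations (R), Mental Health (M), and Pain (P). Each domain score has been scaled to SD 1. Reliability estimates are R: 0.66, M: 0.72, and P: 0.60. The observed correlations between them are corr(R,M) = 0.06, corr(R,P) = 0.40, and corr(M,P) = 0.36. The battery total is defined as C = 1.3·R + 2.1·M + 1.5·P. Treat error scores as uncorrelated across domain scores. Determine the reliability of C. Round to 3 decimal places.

0.783

Var(C) = 1.3² + 2.1² + 1.5² + 2·[2.73·0.06 + 1.95·0.40 + 3.15·0.36] = 8.35 + 4.1556 = 12.5056.
Under uncorrelated errors the observed covariances equal the true-score covariances, so only the own-variance terms attenuate.
True-score variance = [1.3²·0.66 + 2.1²·0.72 + 1.5²·0.60] + 4.1556 = 5.6406 + 4.1556 = 9.7962.
Reliability = 9.7962 / 12.5056 = 0.783.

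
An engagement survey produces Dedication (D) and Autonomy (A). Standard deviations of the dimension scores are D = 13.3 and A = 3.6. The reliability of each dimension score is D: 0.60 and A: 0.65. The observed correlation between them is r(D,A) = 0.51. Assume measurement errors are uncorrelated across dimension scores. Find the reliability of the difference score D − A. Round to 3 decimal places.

0.466

Var(D−A) = 13.3² + 3.6² − 2·13.3·3.6·0.51 = 189.85 − 48.8376 = 141.012.
With uncorrelated errors the cross-covariances are all true-score covariance, so they carry over unchanged; only the diagonal terms shrink to ρᵢσᵢ².
True-score variance = [13.3²·0.60 + 3.6²·0.65] − 48.8376 = 114.558 − 48.8376 = 65.7204.
Reliability = 65.7204 / 141.012 = 0.466.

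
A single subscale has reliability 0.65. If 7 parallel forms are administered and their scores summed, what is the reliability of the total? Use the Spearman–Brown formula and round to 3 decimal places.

0.929

ρ_k = kρ / (1 + (k−1)ρ) = 7·0.65 / (1 + 6·0.65) = 4.550 / 4.900 = 0.929.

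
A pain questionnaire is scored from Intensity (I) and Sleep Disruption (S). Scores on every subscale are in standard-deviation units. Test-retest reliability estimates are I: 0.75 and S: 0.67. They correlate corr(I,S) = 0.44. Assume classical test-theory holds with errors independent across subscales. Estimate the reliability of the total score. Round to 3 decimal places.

0.799

Var(I+S) = 2 + 2·[0.44] = 2 + 0.88 = 2.88.
With uncorrelated errors the cross-covariances are all true-score covariance, so they carry over unchanged; only the diagonal terms shrink to ρᵢσᵢ².
True-score variance = [0.75 + 0.67] + 0.88 = 1.42 + 0.88 = 2.3.
Reliability = 2.3 / 2.88 = 0.799.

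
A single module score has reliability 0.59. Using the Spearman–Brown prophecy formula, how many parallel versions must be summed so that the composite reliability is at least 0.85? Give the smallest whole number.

k ≥ ρ*(1−ρ₁)/(ρ₁(1−ρ*)) = 0.85·0.41 / (0.59·0.15) = 3.938.
Smallest integer k = 4.

4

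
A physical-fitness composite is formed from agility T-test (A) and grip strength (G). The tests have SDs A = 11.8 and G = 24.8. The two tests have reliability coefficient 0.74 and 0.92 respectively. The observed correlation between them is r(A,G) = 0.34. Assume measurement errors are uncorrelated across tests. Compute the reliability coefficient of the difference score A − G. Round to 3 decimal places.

0.846

Var(A−G) = 11.8² + 24.8² − 2·11.8·24.8·0.34 = 754.28 − 198.995 = 555.285.
Because errors are independent across components, Cov(Tᵢ,Tⱼ) = Cov(Xᵢ,Xⱼ); the off-diagonal part of the true-score variance is the same as above.
True-score variance = [11.8²·0.74 + 24.8²·0.92] − 198.995 = 668.874 − 198.995 = 469.879.
Reliability = 469.879 / 555.285 = 0.846.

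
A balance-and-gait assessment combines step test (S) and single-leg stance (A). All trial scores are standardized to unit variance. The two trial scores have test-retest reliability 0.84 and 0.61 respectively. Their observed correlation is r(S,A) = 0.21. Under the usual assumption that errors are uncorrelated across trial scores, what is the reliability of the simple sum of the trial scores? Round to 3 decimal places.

Var(S+A) = 2 + 2·[0.21] = 2 + 0.42 = 2.42.
Under uncorrelated errors the observed covariances equal the true-score covariances, so only the own-variance terms attenuate.
True-score variance = [0.84 + 0.61] + 0.42 = 1.45 + 0.42 = 1.87.
Reliability = 1.87 / 2.42 = 0.773.

0.773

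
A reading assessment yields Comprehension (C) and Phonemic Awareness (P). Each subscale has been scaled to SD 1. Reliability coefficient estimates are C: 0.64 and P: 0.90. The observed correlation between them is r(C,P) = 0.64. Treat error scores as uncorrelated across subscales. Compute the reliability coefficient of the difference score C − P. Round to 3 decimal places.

Var(C−P) = 1 + 1 − 2·0.64 = 2 − 1.28 = 0.72.
With uncorrelated errors the cross-covariances are all true-score covariance, so they carry over unchanged; only the diagonal terms shrink to ρᵢσᵢ².
True-score variance = [0.64 + 0.90] − 1.28 = 1.54 − 1.28 = 0.26.
Reliability = 0.26 / 0.72 = 0.361.

0.361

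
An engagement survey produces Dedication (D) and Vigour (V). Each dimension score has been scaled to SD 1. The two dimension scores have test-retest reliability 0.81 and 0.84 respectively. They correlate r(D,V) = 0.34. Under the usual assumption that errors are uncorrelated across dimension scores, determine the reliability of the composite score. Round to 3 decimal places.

Var(D+V) = 2 + 2·[0.34] = 2 + 0.68 = 2.68.
Under uncorrelated errors the observed covariances equal the true-score covariances, so only the own-variance terms attenuate.
True-score variance = [0.81 + 0.84] + 0.68 = 1.65 + 0.68 = 2.33.
Reliability = 2.33 / 2.68 = 0.869.

0.869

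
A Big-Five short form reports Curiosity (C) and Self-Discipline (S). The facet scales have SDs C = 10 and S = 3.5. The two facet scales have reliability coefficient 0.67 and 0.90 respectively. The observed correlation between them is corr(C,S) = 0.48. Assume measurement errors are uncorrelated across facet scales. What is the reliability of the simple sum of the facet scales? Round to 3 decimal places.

Var(C+S) = 10² + 3.5² + 2·[10·3.5·0.48] = 112.25 + 33.6 = 145.85.
Under uncorrelated errors the observed covariances equal the true-score covariances, so only the own-variance terms attenuate.
True-score variance = [10²·0.67 + 3.5²·0.90] + 33.6 = 78.025 + 33.6 = 111.625.
Reliability = 111.625 / 145.85 = 0.765.

0.765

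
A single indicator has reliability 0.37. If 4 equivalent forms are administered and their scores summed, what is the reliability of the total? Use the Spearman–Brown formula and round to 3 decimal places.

0.701

ρ_k = kρ / (1 + (k−1)ρ) = 4·0.37 / (1 + 3·0.37) = 1.480 / 2.110 = 0.701.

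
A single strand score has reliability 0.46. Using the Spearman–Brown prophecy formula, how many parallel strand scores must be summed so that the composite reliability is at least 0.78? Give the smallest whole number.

5

k ≥ ρ*(1−ρ₁)/(ρ₁(1−ρ*)) = 0.78·0.54 / (0.46·0.22) = 4.162.
Smallest integer k = 5.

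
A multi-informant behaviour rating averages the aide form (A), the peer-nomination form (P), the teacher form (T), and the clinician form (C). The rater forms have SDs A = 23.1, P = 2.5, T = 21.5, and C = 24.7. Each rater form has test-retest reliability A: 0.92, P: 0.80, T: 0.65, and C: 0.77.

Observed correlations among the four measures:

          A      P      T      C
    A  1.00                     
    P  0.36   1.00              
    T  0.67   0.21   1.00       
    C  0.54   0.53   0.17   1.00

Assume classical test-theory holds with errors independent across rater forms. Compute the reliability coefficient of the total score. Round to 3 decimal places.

Var(A+P+T+C) = 23.1² + 2.5² + 21.5² + 24.7² + 2·[23.1·2.5·0.36 + 23.1·21.5·0.67 + 23.1·24.7·0.54 + 2.5·21.5·0.21 + 2.5·24.7·0.53 + 21.5·24.7·0.17] = 1612.2 + 1591.89 = 3204.09.
Under uncorrelated errors the observed covariances equal the true-score covariances, so only the own-variance terms attenuate.
True-score variance = [23.1²·0.92 + 2.5²·0.80 + 21.5²·0.65 + 24.7²·0.77] + 1591.89 = 1266.15 + 1591.89 = 2858.05.
Reliability = 2858.05 / 3204.09 = 0.892.

0.892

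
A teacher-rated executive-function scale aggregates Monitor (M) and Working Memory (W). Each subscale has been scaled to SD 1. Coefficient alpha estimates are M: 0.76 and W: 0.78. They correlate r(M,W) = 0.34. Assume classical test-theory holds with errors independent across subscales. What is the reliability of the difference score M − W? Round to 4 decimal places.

Var(M−W) = 1 + 1 − 2·0.34 = 2 − 0.68 = 1.32.
Because errors are independent across components, Cov(Tᵢ,Tⱼ) = Cov(Xᵢ,Xⱼ); the off-diagonal part of the true-score variance is the same as above.
True-score variance = [0.76 + 0.78] − 0.68 = 1.54 − 0.68 = 0.86.
Reliability = 0.86 / 1.32 = 0.6515.

0.6515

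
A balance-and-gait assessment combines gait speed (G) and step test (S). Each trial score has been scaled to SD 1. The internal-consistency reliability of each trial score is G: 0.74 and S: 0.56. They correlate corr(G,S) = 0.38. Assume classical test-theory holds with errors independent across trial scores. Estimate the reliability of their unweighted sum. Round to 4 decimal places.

0.7464

Var(G+S) = 2 + 2·[0.38] = 2 + 0.76 = 2.76.
Under uncorrelated errors the observed covariances equal the true-score covariances, so only the own-variance terms attenuate.
True-score variance = [0.74 + 0.56] + 0.76 = 1.3 + 0.76 = 2.06.
Reliability = 2.06 / 2.76 = 0.7464.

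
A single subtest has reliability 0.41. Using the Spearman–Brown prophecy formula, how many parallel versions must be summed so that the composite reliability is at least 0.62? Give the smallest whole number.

k ≥ ρ*(1−ρ₁)/(ρ₁(1−ρ*)) = 0.62·0.59 / (0.41·0.38) = 2.348.
Smallest integer k = 3.

3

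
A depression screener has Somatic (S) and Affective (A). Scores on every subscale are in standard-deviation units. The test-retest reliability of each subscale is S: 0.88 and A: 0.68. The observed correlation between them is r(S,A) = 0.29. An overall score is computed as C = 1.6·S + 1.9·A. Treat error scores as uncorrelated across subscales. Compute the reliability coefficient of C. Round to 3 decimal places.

Var(C) = 1.6² + 1.9² + 2·[3.04·0.29] = 6.17 + 1.7632 = 7.9332.
Because errors are independent across components, Cov(Tᵢ,Tⱼ) = Cov(Xᵢ,Xⱼ); the off-diagonal part of the true-score variance is the same as above.
True-score variance = [1.6²·0.88 + 1.9²·0.68] + 1.7632 = 4.7076 + 1.7632 = 6.4708.
Reliability = 6.4708 / 7.9332 = 0.816.

0.816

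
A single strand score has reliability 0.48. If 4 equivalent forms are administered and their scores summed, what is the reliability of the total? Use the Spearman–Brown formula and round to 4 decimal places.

ρ_k = kρ / (1 + (k−1)ρ) = 4·0.48 / (1 + 3·0.48) = 1.920 / 2.440 = 0.7869.

0.7869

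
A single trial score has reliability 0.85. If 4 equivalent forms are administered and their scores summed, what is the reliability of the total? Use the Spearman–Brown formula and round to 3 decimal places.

ρ_k = kρ / (1 + (k−1)ρ) = 4·0.85 / (1 + 3·0.85) = 3.400 / 3.550 = 0.958.

0.958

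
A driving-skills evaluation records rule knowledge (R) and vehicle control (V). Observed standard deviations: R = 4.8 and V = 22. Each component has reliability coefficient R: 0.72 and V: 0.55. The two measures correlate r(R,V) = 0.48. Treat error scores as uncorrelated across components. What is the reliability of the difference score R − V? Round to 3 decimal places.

0.447

Var(R−V) = 4.8² + 22² − 2·4.8·22·0.48 = 507.04 − 101.376 = 405.664.
With uncorrelated errors the cross-covariances are all true-score covariance, so they carry over unchanged; only the diagonal terms shrink to ρᵢσᵢ².
True-score variance = [4.8²·0.72 + 22²·0.55] − 101.376 = 282.789 − 101.376 = 181.413.
Reliability = 181.413 / 405.664 = 0.447.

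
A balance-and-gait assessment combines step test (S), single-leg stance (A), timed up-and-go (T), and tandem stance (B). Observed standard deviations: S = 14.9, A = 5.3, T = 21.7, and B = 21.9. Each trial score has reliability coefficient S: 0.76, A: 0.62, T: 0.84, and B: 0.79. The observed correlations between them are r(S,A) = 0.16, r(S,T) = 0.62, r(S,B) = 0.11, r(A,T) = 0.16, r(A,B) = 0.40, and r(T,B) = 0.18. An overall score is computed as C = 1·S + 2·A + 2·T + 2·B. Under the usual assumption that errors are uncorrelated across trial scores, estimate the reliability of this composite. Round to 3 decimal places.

0.874

Var(C) = 14.9² + 2²·5.3² + 2²·21.7² + 2²·21.9² + 2·[2·14.9·5.3·0.16 + 2·14.9·21.7·0.62 + 2·14.9·21.9·0.11 + 4·5.3·21.7·0.16 + 4·5.3·21.9·0.40 + 4·21.7·21.9·0.18] = 4136.37 + 2198.94 = 6335.31.
With uncorrelated errors the cross-covariances are all true-score covariance, so they carry over unchanged; only the diagonal terms shrink to ρᵢσᵢ².
True-score variance = [14.9²·0.76 + 2²·5.3²·0.62 + 2²·21.7²·0.84 + 2²·21.9²·0.79] + 2198.94 = 3336.15 + 2198.94 = 5535.09.
Reliability = 5535.09 / 6335.31 = 0.874.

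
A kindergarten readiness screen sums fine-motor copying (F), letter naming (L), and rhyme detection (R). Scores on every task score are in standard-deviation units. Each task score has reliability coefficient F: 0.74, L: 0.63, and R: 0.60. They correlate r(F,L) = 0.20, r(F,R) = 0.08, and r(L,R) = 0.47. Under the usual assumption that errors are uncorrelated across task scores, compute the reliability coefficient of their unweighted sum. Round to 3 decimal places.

Var(F+L+R) = 3 + 2·[0.20 + 0.08 + 0.47] = 3 + 1.5 = 4.5.
Because errors are independent across components, Cov(Tᵢ,Tⱼ) = Cov(Xᵢ,Xⱼ); the off-diagonal part of the true-score variance is the same as above.
True-score variance = [0.74 + 0.63 + 0.60] + 1.5 = 1.97 + 1.5 = 3.47.
Reliability = 3.47 / 4.5 = 0.771.

0.771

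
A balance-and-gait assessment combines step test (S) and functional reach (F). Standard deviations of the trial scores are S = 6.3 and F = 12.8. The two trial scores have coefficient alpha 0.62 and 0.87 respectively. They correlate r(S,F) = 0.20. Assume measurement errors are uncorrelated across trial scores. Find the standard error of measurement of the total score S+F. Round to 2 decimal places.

Var(total) = 203.53 + 32.256 = 235.786.
True-score variance = 167.149 + 32.256 = 199.405, so reliability = 0.8457.
Error variance = 235.786 − 199.405 = 36.3814; SEM = √36.3814 = 6.03.

6.03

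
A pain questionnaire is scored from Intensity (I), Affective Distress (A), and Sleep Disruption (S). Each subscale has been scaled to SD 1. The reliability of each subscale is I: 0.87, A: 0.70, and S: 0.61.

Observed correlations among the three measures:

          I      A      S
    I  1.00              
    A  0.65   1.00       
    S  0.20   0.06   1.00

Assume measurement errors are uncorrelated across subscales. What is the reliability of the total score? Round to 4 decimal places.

0.8299

Var(I+A+S) = 3 + 2·[0.65 + 0.20 + 0.06] = 3 + 1.82 = 4.82.
With uncorrelated errors the cross-covariances are all true-score covariance, so they carry over unchanged; only the diagonal terms shrink to ρᵢσᵢ².
True-score variance = [0.87 + 0.70 + 0.61] + 1.82 = 2.18 + 1.82 = 4.
Reliability = 4 / 4.82 = 0.8299.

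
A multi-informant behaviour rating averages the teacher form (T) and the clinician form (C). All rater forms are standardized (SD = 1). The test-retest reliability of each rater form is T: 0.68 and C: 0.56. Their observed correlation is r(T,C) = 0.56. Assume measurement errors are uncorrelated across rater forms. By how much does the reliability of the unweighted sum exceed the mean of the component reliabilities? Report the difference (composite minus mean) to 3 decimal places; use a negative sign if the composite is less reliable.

0.136

Var(sum) = 2 + 1.12 = 3.12; true-score variance = 1.24 + 1.12 = 2.36; composite reliability = 0.7564.
Mean component reliability = 0.6200.
Difference = 0.7564 − 0.6200 = 0.136.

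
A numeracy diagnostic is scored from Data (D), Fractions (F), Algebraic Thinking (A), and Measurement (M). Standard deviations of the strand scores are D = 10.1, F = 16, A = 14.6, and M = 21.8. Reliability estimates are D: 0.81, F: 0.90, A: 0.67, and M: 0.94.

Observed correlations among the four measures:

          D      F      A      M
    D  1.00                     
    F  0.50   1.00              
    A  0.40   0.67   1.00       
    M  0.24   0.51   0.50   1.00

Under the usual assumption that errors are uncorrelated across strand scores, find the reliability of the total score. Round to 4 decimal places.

0.9405

Var(D+F+A+M) = 10.1² + 16² + 14.6² + 21.8² + 2·[10.1·16·0.50 + 10.1·14.6·0.40 + 10.1·21.8·0.24 + 16·14.6·0.67 + 16·21.8·0.51 + 14.6·21.8·0.50] = 1046.41 + 1372.33 = 2418.74.
With uncorrelated errors the cross-covariances are all true-score covariance, so they carry over unchanged; only the diagonal terms shrink to ρᵢσᵢ².
True-score variance = [10.1²·0.81 + 16²·0.90 + 14.6²·0.67 + 21.8²·0.94] + 1372.33 = 902.571 + 1372.33 = 2274.91.
Reliability = 2274.91 / 2418.74 = 0.9405.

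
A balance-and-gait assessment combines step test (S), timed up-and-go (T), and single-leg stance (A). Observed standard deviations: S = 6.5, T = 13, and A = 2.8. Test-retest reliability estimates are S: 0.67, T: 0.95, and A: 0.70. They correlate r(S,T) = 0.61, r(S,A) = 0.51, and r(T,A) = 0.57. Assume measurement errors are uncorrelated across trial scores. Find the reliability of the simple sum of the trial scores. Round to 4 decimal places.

0.9353

Var(S+T+A) = 6.5² + 13² + 2.8² + 2·[6.5·13·0.61 + 6.5·2.8·0.51 + 13·2.8·0.57] = 219.09 + 163.15 = 382.24.
Because errors are independent across components, Cov(Tᵢ,Tⱼ) = Cov(Xᵢ,Xⱼ); the off-diagonal part of the true-score variance is the same as above.
True-score variance = [6.5²·0.67 + 13²·0.95 + 2.8²·0.70] + 163.15 = 194.345 + 163.15 = 357.495.
Reliability = 357.495 / 382.24 = 0.9353.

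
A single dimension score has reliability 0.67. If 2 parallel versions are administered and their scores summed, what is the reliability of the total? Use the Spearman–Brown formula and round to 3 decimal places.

ρ_k = kρ / (1 + (k−1)ρ) = 2·0.67 / (1 + 1·0.67) = 1.340 / 1.670 = 0.802.

0.802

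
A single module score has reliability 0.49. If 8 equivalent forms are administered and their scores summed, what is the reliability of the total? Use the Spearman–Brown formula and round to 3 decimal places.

0.885

ρ_k = kρ / (1 + (k−1)ρ) = 8·0.49 / (1 + 7·0.49) = 3.920 / 4.430 = 0.885.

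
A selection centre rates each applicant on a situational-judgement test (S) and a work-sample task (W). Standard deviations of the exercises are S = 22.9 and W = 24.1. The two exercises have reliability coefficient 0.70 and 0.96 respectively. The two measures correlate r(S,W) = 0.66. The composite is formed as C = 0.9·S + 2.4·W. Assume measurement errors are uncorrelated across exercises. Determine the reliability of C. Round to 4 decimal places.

Var(C) = 0.9²·22.9² + 2.4²·24.1² + 2·[2.16·22.9·24.1·0.66] = 3770.24 + 1573.55 = 5343.79.
Because errors are independent across components, Cov(Tᵢ,Tⱼ) = Cov(Xᵢ,Xⱼ); the off-diagonal part of the true-score variance is the same as above.
True-score variance = [0.9²·22.9²·0.70 + 2.4²·24.1²·0.96] + 1573.55 = 3508.99 + 1573.55 = 5082.54.
Reliability = 5082.54 / 5343.79 = 0.9511.

0.9511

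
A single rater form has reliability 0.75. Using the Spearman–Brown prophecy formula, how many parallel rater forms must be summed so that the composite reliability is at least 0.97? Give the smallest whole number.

11

k ≥ ρ*(1−ρ₁)/(ρ₁(1−ρ*)) = 0.97·0.25 / (0.75·0.03) = 10.778.
Smallest integer k = 11.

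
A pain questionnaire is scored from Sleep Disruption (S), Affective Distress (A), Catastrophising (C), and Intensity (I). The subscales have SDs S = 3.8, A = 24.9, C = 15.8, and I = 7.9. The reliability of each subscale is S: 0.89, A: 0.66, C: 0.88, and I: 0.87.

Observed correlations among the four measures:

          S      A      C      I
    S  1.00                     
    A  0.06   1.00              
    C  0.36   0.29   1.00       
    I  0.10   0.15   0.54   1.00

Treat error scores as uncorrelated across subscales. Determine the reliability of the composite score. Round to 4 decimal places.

Var(S+A+C+I) = 3.8² + 24.9² + 15.8² + 7.9² + 2·[3.8·24.9·0.06 + 3.8·15.8·0.36 + 3.8·7.9·0.10 + 24.9·15.8·0.29 + 24.9·7.9·0.15 + 15.8·7.9·0.54] = 946.5 + 482.589 = 1429.09.
Under uncorrelated errors the observed covariances equal the true-score covariances, so only the own-variance terms attenuate.
True-score variance = [3.8²·0.89 + 24.9²·0.66 + 15.8²·0.88 + 7.9²·0.87] + 482.589 = 696.038 + 482.589 = 1178.63.
Reliability = 1178.63 / 1429.09 = 0.8247.

0.8247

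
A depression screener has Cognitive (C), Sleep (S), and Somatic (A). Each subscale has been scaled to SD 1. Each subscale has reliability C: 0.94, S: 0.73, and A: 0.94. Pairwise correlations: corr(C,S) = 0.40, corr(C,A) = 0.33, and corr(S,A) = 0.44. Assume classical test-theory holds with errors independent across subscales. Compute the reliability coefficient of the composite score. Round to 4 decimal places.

Var(C+S+A) = 3 + 2·[0.40 + 0.33 + 0.44] = 3 + 2.34 = 5.34.
With uncorrelated errors the cross-covariances are all true-score covariance, so they carry over unchanged; only the diagonal terms shrink to ρᵢσᵢ².
True-score variance = [0.94 + 0.73 + 0.94] + 2.34 = 2.61 + 2.34 = 4.95.
Reliability = 4.95 / 5.34 = 0.9270.

0.9270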